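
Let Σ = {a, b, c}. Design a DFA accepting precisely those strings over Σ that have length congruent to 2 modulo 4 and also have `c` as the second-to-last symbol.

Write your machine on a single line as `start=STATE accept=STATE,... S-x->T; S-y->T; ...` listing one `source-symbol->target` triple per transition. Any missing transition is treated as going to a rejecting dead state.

start=s0; accept=s4; s0-a->s1; s0-b->s1; s0-c->s2; s1-a->s3; s1-b->s3; s1-c->s3; s2-a->s4; s2-b->s4; s2-c->s4; s3-a->s5; s3-b->s5; s3-c->s5; s4-a->s5; s4-b->s5; s4-c->s5; s5-a->s0; s5-b->s0; s5-c->s0

Run two small machines in parallel and take their product. One (4 states) tracks the input length modulo 4; the other (13 states) tracks the last 2 symbols read. Each combined state is a pair, one component from each; accept when both components accept. Minimizing collapses redundant product states.
6 states suffice.
        a   b   c  
>  s0   s1  s1  s2 
   s1   s3  s3  s3 
   s2   s4  s4  s4 
   s3   s5  s5  s5 
 * s4   s5  s5  s5 
   s5   s0  s0  s0 
(> = start, * = accepting)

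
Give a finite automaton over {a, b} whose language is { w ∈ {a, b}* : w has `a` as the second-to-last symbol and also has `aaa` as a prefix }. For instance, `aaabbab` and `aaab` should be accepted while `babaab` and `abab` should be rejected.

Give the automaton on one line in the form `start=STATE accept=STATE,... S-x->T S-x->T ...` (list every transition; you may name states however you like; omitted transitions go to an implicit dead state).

start=q0 accept=q4,q5 q0-a->q1 q0-b->q2 q1-a->q3 q1-b->q2 q2-a->q2 q2-b->q2 q3-a->q4 q3-b->q2 q4-a->q4 q4-b->q5 q5-a->q6 q5-b->q7 q6-a->q4 q6-b->q5 q7-a->q6 q7-b->q7

Build one automaton per condition and run them in lockstep. The first has 7 states tracking the last 2 symbols read; the second has 5 states tracking whether the input so far still matches the prefix `aaa`. A product state is a pair (one from each), accepting exactly when both do. Equivalent product states are then merged.
8 states suffice.
        a   b  
>  q0   q1  q2 
   q1   q3  q2 
   q2   q2  q2 
   q3   q4  q2 
 * q4   q4  q5 
 * q5   q6  q7 
   q6   q4  q5 
   q7   q6  q7 
(> = start, * = accepting)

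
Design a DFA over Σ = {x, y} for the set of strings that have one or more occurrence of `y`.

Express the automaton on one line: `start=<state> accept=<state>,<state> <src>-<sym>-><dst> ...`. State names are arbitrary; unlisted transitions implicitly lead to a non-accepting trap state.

start=q0 accept=q1,q2 q0-x->q0 q0-y->q1 q1-x->q1 q1-y->q2 q2-x->q2 q2-y->q2

Only the number of `y`s matters, and only up to 2. Make a chain q0 → q1 → q2 advanced by each `y` (with q2 absorbing); every other symbol self-loops. The accepting set is {q1, q2}.
A 3-state machine:
        x   y  
>  q0   q0  q1 
 * q1   q1  q2 
 * q2   q2  q2 
(> = start, * = accepting)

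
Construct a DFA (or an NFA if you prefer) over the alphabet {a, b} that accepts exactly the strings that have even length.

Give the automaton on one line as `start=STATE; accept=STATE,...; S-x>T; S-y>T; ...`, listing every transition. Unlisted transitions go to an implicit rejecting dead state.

start=s0; accept=s0; s0-a>s1; s0-b>s1; s1-a>s0; s1-b>s0

Only the length mod 2 matters, so use a 2-cycle: from any state, every input symbol moves to the next state, wrapping s1 back to s0. Mark s0 accepting.
        a   b  
>* s0   s1  s1 
   s1   s0  s0 
(> = start, * = accepting)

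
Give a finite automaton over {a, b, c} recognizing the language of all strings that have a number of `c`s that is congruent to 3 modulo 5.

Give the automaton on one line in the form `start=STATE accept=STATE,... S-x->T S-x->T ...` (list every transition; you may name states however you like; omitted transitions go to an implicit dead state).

start=q0 accept=q3 q0-a->q0 q0-b->q0 q0-c->q1 q1-a->q1 q1-b->q1 q1-c->q2 q2-a->q2 q2-b->q2 q2-c->q3 q3-a->q3 q3-b->q3 q3-c->q4 q4-a->q4 q4-b->q4 q4-c->q0

The only thing that matters is how many `c`s have appeared, reduced mod 5. Use one state per residue: q0 for 0, …, q4 for 4. Reading `c` moves to the next residue; anything else stays put. q3 is accepting.
5 states suffice.
        a   b   c  
>  q0   q0  q0  q1 
   q1   q1  q1  q2 
   q2   q2  q2  q3 
 * q3   q3  q3  q4 
   q4   q4  q4  q0 
(> = start, * = accepting)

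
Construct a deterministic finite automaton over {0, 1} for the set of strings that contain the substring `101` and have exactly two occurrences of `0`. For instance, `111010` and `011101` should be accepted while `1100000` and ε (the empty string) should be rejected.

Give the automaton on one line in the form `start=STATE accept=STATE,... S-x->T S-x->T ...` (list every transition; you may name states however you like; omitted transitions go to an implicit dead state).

start=A accept=M A-0->B A-1->C B-0->D B-1->E C-0->F C-1->C D-0->G D-1->H E-0->I E-1->E F-0->D F-1->J G-0->G G-1->K H-0->L H-1->H I-0->G I-1->M J-0->M J-1->J K-0->L K-1->K L-0->G L-1->N M-0->N M-1->M N-0->N N-1->N

Run two small machines in parallel and take their product. One (4 states) tracks whether and how much of `101` has been seen; the other (4 states) tracks the count of `0`s, saturating at 3. Each combined state is a pair, one component from each; accept when both components accept.
14 states suffice.
       0  1 
>  A   B  C 
   B   D  E 
   C   F  C 
   D   G  H 
   E   I  E 
   F   D  J 
   G   G  K 
   H   L  H 
   I   G  M 
   J   M  J 
   K   L  K 
   L   G  N 
 * M   N  M 
   N   N  N 
(> = start, * = accepting)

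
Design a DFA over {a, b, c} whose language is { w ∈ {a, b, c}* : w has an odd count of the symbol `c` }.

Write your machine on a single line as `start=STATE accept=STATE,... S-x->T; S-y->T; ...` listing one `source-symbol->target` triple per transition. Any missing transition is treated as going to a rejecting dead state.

The only thing that matters is how many `c`s have appeared, reduced mod 2. Use one state per residue: S0 for 0, …, S1 for 1. Reading `c` moves to the next residue; anything else stays put. S1 is accepting.
        a   b   c  
>  S0   S0  S0  S1 
 * S1   S1  S1  S0 
(> = start, * = accepting)

start=S0; accept=S1; S0-a->S0; S0-b->S0; S0-c->S1; S1-a->S1; S1-b->S1; S1-c->S0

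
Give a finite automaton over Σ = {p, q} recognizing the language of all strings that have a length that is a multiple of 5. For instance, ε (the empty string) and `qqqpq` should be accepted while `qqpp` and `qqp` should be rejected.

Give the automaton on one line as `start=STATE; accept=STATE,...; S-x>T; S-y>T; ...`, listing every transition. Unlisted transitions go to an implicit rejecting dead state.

Only the length mod 5 matters, so use a 5-cycle: from any state, every input symbol moves to the next state, wrapping E back to A. Mark A accepting.
       p  q 
>* A   B  B 
   B   C  C 
   C   D  D 
   D   E  E 
   E   A  A 
(> = start, * = accepting)

start=A; accept=A; A-p>B; A-q>B; B-p>C; B-q>C; C-p>D; C-q>D; D-p>E; D-q>E; E-p>A; E-q>A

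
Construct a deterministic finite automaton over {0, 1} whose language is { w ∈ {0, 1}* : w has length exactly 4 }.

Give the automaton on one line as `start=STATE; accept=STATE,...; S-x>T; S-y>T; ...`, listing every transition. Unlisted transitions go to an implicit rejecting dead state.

start=q0; accept=q4; q0-0>q1; q0-1>q1; q1-0>q2; q1-1>q2; q2-0>q3; q2-1>q3; q3-0>q4; q3-1>q4; q4-0>q5; q4-1>q5; q5-0>q5; q5-1>q5

Count input length up to 5: every symbol moves from q0 toward q5, which means 'more than 4' and absorbs. Accept from {q4}.
6 states suffice.
        0   1  
>  q0   q1  q1 
   q1   q2  q2 
   q2   q3  q3 
   q3   q4  q4 
 * q4   q5  q5 
   q5   q5  q5 
(> = start, * = accepting)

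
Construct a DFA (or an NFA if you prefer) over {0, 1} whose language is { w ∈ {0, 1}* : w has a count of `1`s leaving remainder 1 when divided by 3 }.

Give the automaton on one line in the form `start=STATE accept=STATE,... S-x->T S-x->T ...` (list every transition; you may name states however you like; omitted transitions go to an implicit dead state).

The only thing that matters is how many `1`s have appeared, reduced mod 3. Use one state per residue: s0 for 0, …, s2 for 2. Reading `1` moves to the next residue; anything else stays put. s1 is accepting.
A 3-state machine:
        0   1  
>  s0   s0  s1 
 * s1   s1  s2 
   s2   s2  s0 
(> = start, * = accepting)

start=s0 accept=s1 s0-0->s0 s0-1->s1 s1-0->s1 s1-1->s2 s2-0->s2 s2-1->s0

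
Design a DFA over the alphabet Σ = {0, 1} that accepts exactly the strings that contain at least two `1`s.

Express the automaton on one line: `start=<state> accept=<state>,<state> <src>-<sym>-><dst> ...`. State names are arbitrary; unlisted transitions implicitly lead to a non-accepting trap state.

start=A accept=C,D A-0->A A-1->B B-0->B B-1->C C-0->C C-1->D D-0->D D-1->D

Count `1`s, saturating at 3: states A through C mean 0 through 2 `1`s seen; D means more than 2. Each `1` increments (capped at D); other symbols loop. Accept from {C, D}.
A 4-state machine:
       0  1 
>  A   A  B 
   B   B  C 
 * C   C  D 
 * D   D  D 
(> = start, * = accepting)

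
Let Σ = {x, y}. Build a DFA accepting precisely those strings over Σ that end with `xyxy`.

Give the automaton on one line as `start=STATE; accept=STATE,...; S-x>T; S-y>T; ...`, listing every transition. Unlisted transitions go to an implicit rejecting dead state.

Remember how much of `xyxy` the current input suffix matches. State s0 means no match yet; s1 means the last symbol is `x`; s2 means the last 2 symbols are `xy`; s3 means the last 3 symbols are `xyx`; s4 means the last 4 symbols are `xyxy`. Only s4 accepts. On a mismatch, fall back to the longest proper suffix that is still a prefix of `xyxy`.
A 5-state machine:
        x   y  
>  s0   s1  s0 
   s1   s1  s2 
   s2   s3  s0 
   s3   s1  s4 
 * s4   s3  s0 
(> = start, * = accepting)

start=s0; accept=s4; s0-x>s1; s0-y>s0; s1-x>s1; s1-y>s2; s2-x>s3; s2-y>s0; s3-x>s1; s3-y>s4; s4-x>s3; s4-y>s0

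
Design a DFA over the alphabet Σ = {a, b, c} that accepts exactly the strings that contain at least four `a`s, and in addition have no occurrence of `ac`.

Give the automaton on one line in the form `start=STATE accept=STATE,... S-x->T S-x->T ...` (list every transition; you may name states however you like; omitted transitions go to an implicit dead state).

Run two small machines in parallel and take their product. One (6 states) tracks the count of `a`s, saturating at 5; the other (3 states) tracks partial matches of the forbidden pattern `ac`. Each combined state is a pair, one component from each; accept when both components accept.
          a    b    c  
>  S0     S1   S0   S0 
   S1     S2   S3   S4 
   S2     S5   S6   S7 
   S3     S2   S3   S3 
   S4     S7   S4   S4 
   S5     S8   S9  S10 
   S6     S5   S6   S6 
   S7    S10   S7   S7 
 * S8    S11  S12  S13 
   S9     S8   S9   S9 
   S10   S13  S10  S10 
 * S11   S11  S14  S15 
 * S12   S11  S12  S12 
   S13   S15  S13  S13 
 * S14   S11  S14  S14 
   S15   S15  S15  S15 
(> = start, * = accepting)

start=S0 accept=S8,S11,S12,S14 S0-a->S1 S0-b->S0 S0-c->S0 S1-a->S2 S1-b->S3 S1-c->S4 S2-a->S5 S2-b->S6 S2-c->S7 S3-a->S2 S3-b->S3 S3-c->S3 S4-a->S7 S4-b->S4 S4-c->S4 S5-a->S8 S5-b->S9 S5-c->S10 S6-a->S5 S6-b->S6 S6-c->S6 S7-a->S10 S7-b->S7 S7-c->S7 S8-a->S11 S8-b->S12 S8-c->S13 S9-a->S8 S9-b->S9 S9-c->S9 S10-a->S13 S10-b->S10 S10-c->S10 S11-a->S11 S11-b->S14 S11-c->S15 S12-a->S11 S12-b->S12 S12-c->S12 S13-a->S15 S13-b->S13 S13-c->S13 S14-a->S11 S14-b->S14 S14-c->S14 S15-a->S15 S15-b->S15 S15-c->S15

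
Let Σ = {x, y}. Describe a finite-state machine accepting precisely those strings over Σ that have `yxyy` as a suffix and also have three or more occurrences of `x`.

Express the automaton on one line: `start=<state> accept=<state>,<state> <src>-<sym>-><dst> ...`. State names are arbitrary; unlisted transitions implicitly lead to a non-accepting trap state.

start=q0 accept=q6 q0-x->q1 q0-y->q0 q1-x->q2 q1-y->q1 q2-x->q2 q2-y->q3 q3-x->q4 q3-y->q3 q4-x->q2 q4-y->q5 q5-x->q4 q5-y->q6 q6-x->q4 q6-y->q3

Handle the two conditions separately and then intersect. One (5 states) tracks how much of the suffix `yxyy` has currently been matched; the other (5 states) tracks the count of `x`s, saturating at 4. Each combined state is a pair, one component from each; accept when both components accept. After merging equivalent states the machine shrinks.
A 7-state machine:
        x   y  
>  q0   q1  q0 
   q1   q2  q1 
   q2   q2  q3 
   q3   q4  q3 
   q4   q2  q5 
   q5   q4  q6 
 * q6   q4  q3 
(> = start, * = accepting)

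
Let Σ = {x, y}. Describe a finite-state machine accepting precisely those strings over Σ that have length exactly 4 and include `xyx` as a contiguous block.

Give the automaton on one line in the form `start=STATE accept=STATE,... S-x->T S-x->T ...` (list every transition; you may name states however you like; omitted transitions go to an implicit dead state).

start=q0 accept=q12 q0-x->q1 q0-y->q2 q1-x->q3 q1-y->q4 q2-x->q3 q2-y->q5 q3-x->q6 q3-y->q7 q4-x->q8 q4-y->q9 q5-x->q6 q5-y->q9 q6-x->q10 q6-y->q11 q7-x->q12 q7-y->q13 q8-x->q12 q8-y->q12 q9-x->q10 q9-y->q13 q10-x->q14 q10-y->q15 q11-x->q16 q11-y->q17 q12-x->q16 q12-y->q16 q13-x->q14 q13-y->q17 q14-x->q14 q14-y->q15 q15-x->q16 q15-y->q17 q16-x->q16 q16-y->q16 q17-x->q14 q17-y->q17

Run two small machines in parallel and take their product. One (6 states) tracks the input length, saturating at 5; the other (4 states) tracks whether and how much of `xyx` has been seen. Each combined state is a pair, one component from each; accept when both components accept.
An 18-state machine:
          x    y  
>  q0     q1   q2 
   q1     q3   q4 
   q2     q3   q5 
   q3     q6   q7 
   q4     q8   q9 
   q5     q6   q9 
   q6    q10  q11 
   q7    q12  q13 
   q8    q12  q12 
   q9    q10  q13 
   q10   q14  q15 
   q11   q16  q17 
 * q12   q16  q16 
   q13   q14  q17 
   q14   q14  q15 
   q15   q16  q17 
   q16   q16  q16 
   q17   q14  q17 
(> = start, * = accepting)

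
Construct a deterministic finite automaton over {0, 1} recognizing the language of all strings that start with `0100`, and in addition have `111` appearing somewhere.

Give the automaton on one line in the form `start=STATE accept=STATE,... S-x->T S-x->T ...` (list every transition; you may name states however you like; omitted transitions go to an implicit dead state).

start=q0 accept=q8 q0-0->q1 q0-1->q2 q1-0->q2 q1-1->q3 q2-0->q2 q2-1->q2 q3-0->q4 q3-1->q2 q4-0->q5 q4-1->q2 q5-0->q5 q5-1->q6 q6-0->q5 q6-1->q7 q7-0->q5 q7-1->q8 q8-0->q8 q8-1->q8

Build one automaton per condition and run them in lockstep. One (6 states) tracks whether the input so far still matches the prefix `0100`; the other (4 states) tracks whether and how much of `111` has been seen. Each combined state is a pair, one component from each; accept when both components accept. Equivalent product states are then merged.
9 states suffice.
        0   1  
>  q0   q1  q2 
   q1   q2  q3 
   q2   q2  q2 
   q3   q4  q2 
   q4   q5  q2 
   q5   q5  q6 
   q6   q5  q7 
   q7   q5  q8 
 * q8   q8  q8 
(> = start, * = accepting)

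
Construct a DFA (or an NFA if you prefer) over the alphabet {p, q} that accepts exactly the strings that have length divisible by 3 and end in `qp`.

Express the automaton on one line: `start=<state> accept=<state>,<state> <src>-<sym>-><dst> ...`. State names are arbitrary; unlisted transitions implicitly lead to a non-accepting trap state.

start=S0 accept=S7 S0-p->S1 S0-q->S2 S1-p->S3 S1-q->S4 S2-p->S5 S2-q->S4 S3-p->S0 S3-q->S6 S4-p->S7 S4-q->S6 S5-p->S0 S5-q->S6 S6-p->S8 S6-q->S2 S7-p->S1 S7-q->S2 S8-p->S3 S8-q->S4

Run two small machines in parallel and take their product. The first has 3 states tracking the input length modulo 3; the second has 3 states tracking how much of the suffix `qp` has currently been matched. A product state is a pair (one from each), accepting exactly when both do.
        p   q  
>  S0   S1  S2 
   S1   S3  S4 
   S2   S5  S4 
   S3   S0  S6 
   S4   S7  S6 
   S5   S0  S6 
   S6   S8  S2 
 * S7   S1  S2 
   S8   S3  S4 
(> = start, * = accepting)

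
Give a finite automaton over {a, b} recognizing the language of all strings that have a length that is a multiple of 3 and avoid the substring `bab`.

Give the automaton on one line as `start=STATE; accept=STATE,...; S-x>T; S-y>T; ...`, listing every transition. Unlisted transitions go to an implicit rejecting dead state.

start=q0; accept=q0,q6,q7; q0-a>q1; q0-b>q2; q1-a>q3; q1-b>q4; q2-a>q5; q2-b>q4; q3-a>q0; q3-b>q6; q4-a>q7; q4-b>q6; q5-a>q0; q5-b>q8; q6-a>q9; q6-b>q2; q7-a>q1; q7-b>q8; q8-a>q8; q8-b>q8; q9-a>q3; q9-b>q8

Run two small machines in parallel and take their product. The first has 3 states tracking the input length modulo 3; the second has 4 states tracking partial matches of the forbidden pattern `bab`. A product state is a pair (one from each), accepting exactly when both do. Equivalent product states are then merged.
        a   b  
>* q0   q1  q2 
   q1   q3  q4 
   q2   q5  q4 
   q3   q0  q6 
   q4   q7  q6 
   q5   q0  q8 
 * q6   q9  q2 
 * q7   q1  q8 
   q8   q8  q8 
   q9   q3  q8 
(> = start, * = accepting)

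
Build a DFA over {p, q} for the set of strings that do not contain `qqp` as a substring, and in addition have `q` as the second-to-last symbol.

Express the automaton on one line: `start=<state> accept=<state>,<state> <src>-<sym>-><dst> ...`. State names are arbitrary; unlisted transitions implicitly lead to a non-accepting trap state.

Build one automaton per condition and run them in lockstep. The first has 4 states tracking partial matches of the forbidden pattern `qqp`; the second has 7 states tracking the last 2 symbols read. A product state is a pair (one from each), accepting exactly when both do. Equivalent product states are then merged.
A 5-state machine:
       p  q 
>  A   A  B 
   B   C  D 
 * C   A  B 
 * D   E  D 
   E   E  E 
(> = start, * = accepting)

start=A accept=C,D A-p->A A-q->B B-p->C B-q->D C-p->A C-q->B D-p->E D-q->D E-p->E E-q->E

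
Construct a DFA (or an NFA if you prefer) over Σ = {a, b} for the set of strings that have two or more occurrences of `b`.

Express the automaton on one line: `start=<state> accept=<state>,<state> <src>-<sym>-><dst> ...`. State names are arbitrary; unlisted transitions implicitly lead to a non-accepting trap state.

Count `b`s, saturating at 3: states q0 through q2 mean 0 through 2 `b`s seen; q3 means more than 2. Each `b` increments (capped at q3); other symbols loop. Accept from {q2, q3}.
A 4-state machine:
        a   b  
>  q0   q0  q1 
   q1   q1  q2 
 * q2   q2  q3 
 * q3   q3  q3 
(> = start, * = accepting)

start=q0 accept=q2,q3 q0-a->q0 q0-b->q1 q1-a->q1 q1-b->q2 q2-a->q2 q2-b->q3 q3-a->q3 q3-b->q3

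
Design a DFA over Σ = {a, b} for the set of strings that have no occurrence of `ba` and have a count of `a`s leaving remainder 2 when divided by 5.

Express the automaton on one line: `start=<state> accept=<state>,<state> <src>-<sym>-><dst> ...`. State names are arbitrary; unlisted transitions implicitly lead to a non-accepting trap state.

Build one automaton per condition and run them in lockstep. The first has 3 states tracking partial matches of the forbidden pattern `ba`; the second has 5 states tracking the count of `a`s modulo 5. A product state is a pair (one from each), accepting exactly when both do. Equivalent product states are then merged.
A 7-state machine:
        a   b  
>  S0   S1  S2 
   S1   S3  S2 
   S2   S2  S2 
 * S3   S4  S5 
   S4   S6  S2 
 * S5   S2  S5 
   S6   S0  S2 
(> = start, * = accepting)

start=S0 accept=S3,S5 S0-a->S1 S0-b->S2 S1-a->S3 S1-b->S2 S2-a->S2 S2-b->S2 S3-a->S4 S3-b->S5 S4-a->S6 S4-b->S2 S5-a->S2 S5-b->S5 S6-a->S0 S6-b->S2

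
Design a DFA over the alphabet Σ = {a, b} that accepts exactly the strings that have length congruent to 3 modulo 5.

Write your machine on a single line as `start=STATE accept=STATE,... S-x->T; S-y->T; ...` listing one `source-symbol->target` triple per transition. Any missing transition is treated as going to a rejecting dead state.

start=S0; accept=S3; S0-a->S1; S0-b->S1; S1-a->S2; S1-b->S2; S2-a->S3; S2-b->S3; S3-a->S4; S3-b->S4; S4-a->S0; S4-b->S0

Count input length modulo 5: every symbol advances one step around the cycle S0 → S1 → S2 → S3 → S4 → S0. Accept at S3.
5 states suffice.
        a   b  
>  S0   S1  S1 
   S1   S2  S2 
   S2   S3  S3 
 * S3   S4  S4 
   S4   S0  S0 
(> = start, * = accepting)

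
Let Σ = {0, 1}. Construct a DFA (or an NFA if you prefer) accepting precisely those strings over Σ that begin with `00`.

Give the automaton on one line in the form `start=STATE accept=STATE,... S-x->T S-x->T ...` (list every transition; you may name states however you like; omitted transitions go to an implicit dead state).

Check the first 2 symbols one by one: S0 through S1 record how many have matched `00` so far; any wrong symbol goes to the dead state S3. After all 2 match we enter the accepting sink S2.
A 4-state machine:
        0   1  
>  S0   S1  S3 
   S1   S2  S3 
 * S2   S2  S2 
   S3   S3  S3 
(> = start, * = accepting)

start=S0 accept=S2 S0-0->S1 S0-1->S3 S1-0->S2 S1-1->S3 S2-0->S2 S2-1->S2 S3-0->S3 S3-1->S3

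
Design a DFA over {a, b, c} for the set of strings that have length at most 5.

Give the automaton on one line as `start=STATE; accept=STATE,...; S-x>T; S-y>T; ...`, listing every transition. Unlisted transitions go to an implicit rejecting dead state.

start=s0; accept=s0,s1,s2,s3,s4,s5; s0-a>s1; s0-b>s1; s0-c>s1; s1-a>s2; s1-b>s2; s1-c>s2; s2-a>s3; s2-b>s3; s2-c>s3; s3-a>s4; s3-b>s4; s3-c>s4; s4-a>s5; s4-b>s5; s4-c>s5; s5-a>s6; s5-b>s6; s5-c>s6; s6-a>s6; s6-b>s6; s6-c>s6

Count input length up to 6: every symbol moves from s0 toward s6, which means 'more than 5' and absorbs. Accept from {s0, s1, s2, s3, s4, s5}.
        a   b   c  
>* s0   s1  s1  s1 
 * s1   s2  s2  s2 
 * s2   s3  s3  s3 
 * s3   s4  s4  s4 
 * s4   s5  s5  s5 
 * s5   s6  s6  s6 
   s6   s6  s6  s6 
(> = start, * = accepting)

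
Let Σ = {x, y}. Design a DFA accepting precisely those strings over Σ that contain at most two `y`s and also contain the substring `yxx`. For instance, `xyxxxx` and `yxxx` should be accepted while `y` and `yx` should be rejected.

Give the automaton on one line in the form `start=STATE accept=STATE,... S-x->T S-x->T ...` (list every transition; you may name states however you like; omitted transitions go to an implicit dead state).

Build one automaton per condition and run them in lockstep. The first has 4 states tracking the count of `y`s, saturating at 3; the second has 4 states tracking whether and how much of `yxx` has been seen. A product state is a pair (one from each), accepting exactly when both do. Equivalent product states are then merged.
With 8 states:
        x   y  
>  s0   s0  s1 
   s1   s2  s3 
   s2   s4  s3 
   s3   s5  s6 
 * s4   s4  s7 
   s5   s7  s6 
   s6   s6  s6 
 * s7   s7  s6 
(> = start, * = accepting)

start=s0 accept=s4,s7 s0-x->s0 s0-y->s1 s1-x->s2 s1-y->s3 s2-x->s4 s2-y->s3 s3-x->s5 s3-y->s6 s4-x->s4 s4-y->s7 s5-x->s7 s5-y->s6 s6-x->s6 s6-y->s6 s7-x->s7 s7-y->s6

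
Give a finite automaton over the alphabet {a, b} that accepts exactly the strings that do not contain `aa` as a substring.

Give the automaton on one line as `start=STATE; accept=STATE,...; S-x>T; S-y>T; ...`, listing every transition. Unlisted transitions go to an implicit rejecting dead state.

This is the complement of 'contains `aa`'. Use the same substring-matching states — S0 through S2 holding how much of `aa` has just been matched — but flip the accepting set: everything except the trap S2 accepts.
3 states suffice.
        a   b  
>* S0   S1  S0 
 * S1   S2  S0 
   S2   S2  S2 
(> = start, * = accepting)

start=S0; accept=S0,S1; S0-a>S1; S0-b>S0; S1-a>S2; S1-b>S0; S2-a>S2; S2-b>S2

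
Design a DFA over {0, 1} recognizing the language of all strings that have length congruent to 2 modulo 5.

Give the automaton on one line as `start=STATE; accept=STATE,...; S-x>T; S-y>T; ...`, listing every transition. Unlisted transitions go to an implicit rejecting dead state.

Count input length modulo 5: every symbol advances one step around the cycle q0 → q1 → q2 → q3 → q4 → q0. Accept at q2.
With 5 states:
        0   1  
>  q0   q1  q1 
   q1   q2  q2 
 * q2   q3  q3 
   q3   q4  q4 
   q4   q0  q0 
(> = start, * = accepting)

start=q0; accept=q2; q0-0>q1; q0-1>q1; q1-0>q2; q1-1>q2; q2-0>q3; q2-1>q3; q3-0>q4; q3-1>q4; q4-0>q0; q4-1>q0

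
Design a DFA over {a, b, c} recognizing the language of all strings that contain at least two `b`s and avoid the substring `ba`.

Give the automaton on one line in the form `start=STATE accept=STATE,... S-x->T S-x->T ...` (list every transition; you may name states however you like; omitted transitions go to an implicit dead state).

Build one automaton per condition and run them in lockstep. The first has 4 states tracking the count of `b`s, saturating at 3; the second has 3 states tracking partial matches of the forbidden pattern `ba`. A product state is a pair (one from each), accepting exactly when both do.
With 10 states:
        a   b   c  
>  q0   q0  q1  q0 
   q1   q2  q3  q4 
   q2   q2  q5  q2 
 * q3   q5  q6  q7 
   q4   q4  q3  q4 
   q5   q5  q8  q5 
 * q6   q8  q6  q9 
 * q7   q7  q6  q7 
   q8   q8  q8  q8 
 * q9   q9  q6  q9 
(> = start, * = accepting)

start=q0 accept=q3,q6,q7,q9 q0-a->q0 q0-b->q1 q0-c->q0 q1-a->q2 q1-b->q3 q1-c->q4 q2-a->q2 q2-b->q5 q2-c->q2 q3-a->q5 q3-b->q6 q3-c->q7 q4-a->q4 q4-b->q3 q4-c->q4 q5-a->q5 q5-b->q8 q5-c->q5 q6-a->q8 q6-b->q6 q6-c->q9 q7-a->q7 q7-b->q6 q7-c->q7 q8-a->q8 q8-b->q8 q8-c->q8 q9-a->q9 q9-b->q6 q9-c->q9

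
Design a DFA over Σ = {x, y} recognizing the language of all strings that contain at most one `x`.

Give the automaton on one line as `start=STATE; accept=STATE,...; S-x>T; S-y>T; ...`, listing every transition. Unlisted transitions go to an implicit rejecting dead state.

start=q0; accept=q0,q1; q0-x>q1; q0-y>q0; q1-x>q2; q1-y>q1; q2-x>q2; q2-y>q2

Only the number of `x`s matters, and only up to 2. Make a chain q0 → q1 → q2 advanced by each `x` (with q2 absorbing); every other symbol self-loops. The accepting set is {q0, q1}.
        x   y  
>* q0   q1  q0 
 * q1   q2  q1 
   q2   q2  q2 
(> = start, * = accepting)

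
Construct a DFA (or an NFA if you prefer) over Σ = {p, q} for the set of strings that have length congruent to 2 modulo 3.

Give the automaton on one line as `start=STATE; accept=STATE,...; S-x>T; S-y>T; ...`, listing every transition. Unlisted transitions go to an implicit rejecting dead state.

start=A; accept=C; A-p>B; A-q>B; B-p>C; B-q>C; C-p>A; C-q>A

Only the length mod 3 matters, so use a 3-cycle: from any state, every input symbol moves to the next state, wrapping C back to A. Mark C accepting.
With 3 states:
       p  q 
>  A   B  B 
   B   C  C 
 * C   A  A 
(> = start, * = accepting)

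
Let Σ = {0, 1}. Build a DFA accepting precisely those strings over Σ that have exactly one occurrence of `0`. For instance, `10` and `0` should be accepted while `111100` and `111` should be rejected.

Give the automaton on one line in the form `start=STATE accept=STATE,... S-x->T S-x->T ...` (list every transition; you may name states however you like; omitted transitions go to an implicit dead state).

start=s0 accept=s1 s0-0->s1 s0-1->s0 s1-0->s2 s1-1->s1 s2-0->s2 s2-1->s2

Count `0`s, saturating at 2: state s0 means no `0` yet, s1 means one `0` seen, s2 means more than one. Each `0` increments (capped at s2); other symbols loop. Accept from {s1}.
A 3-state machine:
        0   1  
>  s0   s1  s0 
 * s1   s2  s1 
   s2   s2  s2 
(> = start, * = accepting)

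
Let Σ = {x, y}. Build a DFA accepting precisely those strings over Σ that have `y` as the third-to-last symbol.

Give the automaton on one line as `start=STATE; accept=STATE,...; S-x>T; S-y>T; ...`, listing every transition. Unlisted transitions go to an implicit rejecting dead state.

Because acceptance depends on a position counted from the end, the machine has to buffer the most recent 3 symbols. Make each state the string of the last up-to-3 symbols read; on input `x` shift the window left and append `x`. Accept when the buffered window has length 3 and begins with `y`.
With 15 states:
          x    y  
>  s0     s1   s2 
   s1     s3   s4 
   s2     s5   s6 
   s3     s7   s8 
   s4     s9  s10 
   s5    s11  s12 
   s6    s13  s14 
   s7     s7   s8 
   s8     s9  s10 
   s9    s11  s12 
   s10   s13  s14 
 * s11    s7   s8 
 * s12    s9  s10 
 * s13   s11  s12 
 * s14   s13  s14 
(> = start, * = accepting)

start=s0; accept=s11,s12,s13,s14; s0-x>s1; s0-y>s2; s1-x>s3; s1-y>s4; s2-x>s5; s2-y>s6; s3-x>s7; s3-y>s8; s4-x>s9; s4-y>s10; s5-x>s11; s5-y>s12; s6-x>s13; s6-y>s14; s7-x>s7; s7-y>s8; s8-x>s9; s8-y>s10; s9-x>s11; s9-y>s12; s10-x>s13; s10-y>s14; s11-x>s7; s11-y>s8; s12-x>s9; s12-y>s10; s13-x>s11; s13-y>s12; s14-x>s13; s14-y>s14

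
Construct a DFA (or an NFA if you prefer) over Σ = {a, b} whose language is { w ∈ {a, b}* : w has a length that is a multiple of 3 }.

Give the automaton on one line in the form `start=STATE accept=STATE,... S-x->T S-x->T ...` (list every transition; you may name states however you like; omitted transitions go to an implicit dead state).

start=q0 accept=q0 q0-a->q1 q0-b->q1 q1-a->q2 q1-b->q2 q2-a->q0 q2-b->q0

Count input length modulo 3: every symbol advances one step around the cycle q0 → q1 → q2 → q0. Accept at q0.
With 3 states:
        a   b  
>* q0   q1  q1 
   q1   q2  q2 
   q2   q0  q0 
(> = start, * = accepting)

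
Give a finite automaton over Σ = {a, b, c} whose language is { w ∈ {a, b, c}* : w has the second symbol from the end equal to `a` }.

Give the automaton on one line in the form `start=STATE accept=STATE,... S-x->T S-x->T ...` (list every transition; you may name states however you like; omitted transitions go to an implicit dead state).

A DFA must remember the last 2 symbols (since which symbol is second-to-last isn't known until the input ends). Use one state per possible window of the last ≤2 symbols; accept from those whose window starts with `a`.
With 13 states:
          a    b    c  
>  s0     s1   s2   s3 
   s1     s4   s5   s6 
   s2     s7   s8   s9 
   s3    s10  s11  s12 
 * s4     s4   s5   s6 
 * s5     s7   s8   s9 
 * s6    s10  s11  s12 
   s7     s4   s5   s6 
   s8     s7   s8   s9 
   s9    s10  s11  s12 
   s10    s4   s5   s6 
   s11    s7   s8   s9 
   s12   s10  s11  s12 
(> = start, * = accepting)

start=s0 accept=s4,s5,s6 s0-a->s1 s0-b->s2 s0-c->s3 s1-a->s4 s1-b->s5 s1-c->s6 s2-a->s7 s2-b->s8 s2-c->s9 s3-a->s10 s3-b->s11 s3-c->s12 s4-a->s4 s4-b->s5 s4-c->s6 s5-a->s7 s5-b->s8 s5-c->s9 s6-a->s10 s6-b->s11 s6-c->s12 s7-a->s4 s7-b->s5 s7-c->s6 s8-a->s7 s8-b->s8 s8-c->s9 s9-a->s10 s9-b->s11 s9-c->s12 s10-a->s4 s10-b->s5 s10-c->s6 s11-a->s7 s11-b->s8 s11-c->s9 s12-a->s10 s12-b->s11 s12-c->s12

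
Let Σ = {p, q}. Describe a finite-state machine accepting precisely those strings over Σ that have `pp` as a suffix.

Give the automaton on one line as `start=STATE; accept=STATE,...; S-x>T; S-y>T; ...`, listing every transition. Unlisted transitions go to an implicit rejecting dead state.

start=S0; accept=S2; S0-p>S1; S0-q>S0; S1-p>S2; S1-q>S0; S2-p>S2; S2-q>S0

Let each state record the length of the longest suffix of the input read so far that is also a prefix of `pp`. S1 means the last symbol is `p`; S2 means the last 2 symbols are `pp`. Accept only at S2, where the string currently ends in `pp`.
A 3-state machine:
        p   q  
>  S0   S1  S0 
   S1   S2  S0 
 * S2   S2  S0 
(> = start, * = accepting)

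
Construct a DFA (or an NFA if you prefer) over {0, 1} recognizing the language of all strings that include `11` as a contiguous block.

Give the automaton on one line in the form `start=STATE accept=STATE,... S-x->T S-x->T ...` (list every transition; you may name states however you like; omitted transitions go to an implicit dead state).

start=q0 accept=q2 q0-0->q0 q0-1->q1 q1-0->q0 q1-1->q2 q2-0->q2 q2-1->q2

States q0..q1 record the length of the longest prefix of `11` that matches the current input suffix. Reaching q2 means `11` has been seen, and we stay there forever. Accept from q2.
A 3-state machine:
        0   1  
>  q0   q0  q1 
   q1   q0  q2 
 * q2   q2  q2 
(> = start, * = accepting)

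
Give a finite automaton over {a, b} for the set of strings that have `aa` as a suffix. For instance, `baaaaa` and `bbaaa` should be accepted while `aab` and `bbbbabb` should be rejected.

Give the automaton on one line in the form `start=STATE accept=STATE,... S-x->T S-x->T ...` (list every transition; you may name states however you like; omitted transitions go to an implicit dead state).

Remember how much of `aa` the current input suffix matches. State q0 means no match yet; q1 means the last symbol is `a`; q2 means the last 2 symbols are `aa`. Only q2 accepts. On a mismatch, fall back to the longest proper suffix that is still a prefix of `aa`.
A 3-state machine:
        a   b  
>  q0   q1  q0 
   q1   q2  q0 
 * q2   q2  q0 
(> = start, * = accepting)

start=q0 accept=q2 q0-a->q1 q0-b->q0 q1-a->q2 q1-b->q0 q2-a->q2 q2-b->q0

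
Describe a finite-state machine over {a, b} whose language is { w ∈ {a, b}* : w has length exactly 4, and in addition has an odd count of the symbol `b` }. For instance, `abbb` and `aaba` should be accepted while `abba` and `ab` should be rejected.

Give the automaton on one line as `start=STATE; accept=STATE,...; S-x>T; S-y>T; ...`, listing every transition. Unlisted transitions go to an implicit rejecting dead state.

Handle the two conditions separately and then intersect. One (6 states) tracks the input length, saturating at 5; the other (2 states) tracks the count of `b`s modulo 2. Each combined state is a pair, one component from each; accept when both components accept.
          a    b  
>  q0     q1   q2 
   q1     q3   q4 
   q2     q4   q3 
   q3     q5   q6 
   q4     q6   q5 
   q5     q7   q8 
   q6     q8   q7 
   q7     q9  q10 
 * q8    q10   q9 
   q9     q9  q10 
   q10   q10   q9 
(> = start, * = accepting)

start=q0; accept=q8; q0-a>q1; q0-b>q2; q1-a>q3; q1-b>q4; q2-a>q4; q2-b>q3; q3-a>q5; q3-b>q6; q4-a>q6; q4-b>q5; q5-a>q7; q5-b>q8; q6-a>q8; q6-b>q7; q7-a>q9; q7-b>q10; q8-a>q10; q8-b>q9; q9-a>q9; q9-b>q10; q10-a>q10; q10-b>q9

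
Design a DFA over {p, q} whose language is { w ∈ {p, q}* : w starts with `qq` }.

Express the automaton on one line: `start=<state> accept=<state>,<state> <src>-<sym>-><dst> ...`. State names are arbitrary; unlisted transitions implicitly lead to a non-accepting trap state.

Walk along `qq` while the input agrees: from S0 take `q` to S1, and so on. Any deviation drops to the rejecting sink S3. Once S2 is reached the prefix is confirmed and every continuation is accepted.
4 states suffice.
        p   q  
>  S0   S3  S1 
   S1   S3  S2 
 * S2   S2  S2 
   S3   S3  S3 
(> = start, * = accepting)

start=S0 accept=S2 S0-p->S3 S0-q->S1 S1-p->S3 S1-q->S2 S2-p->S2 S2-q->S2 S3-p->S3 S3-q->S3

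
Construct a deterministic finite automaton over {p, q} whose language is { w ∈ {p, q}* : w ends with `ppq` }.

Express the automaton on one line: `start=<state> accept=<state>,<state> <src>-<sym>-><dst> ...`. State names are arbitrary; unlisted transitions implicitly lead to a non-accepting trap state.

Let each state record the length of the longest suffix of the input read so far that is also a prefix of `ppq`. S1 means the last symbol is `p`; S2 means the last 2 symbols are `pp`; S3 means the last 3 symbols are `ppq`. Accept only at S3, where the string currently ends in `ppq`.
A 4-state machine:
        p   q  
>  S0   S1  S0 
   S1   S2  S0 
   S2   S2  S3 
 * S3   S1  S0 
(> = start, * = accepting)

start=S0 accept=S3 S0-p->S1 S0-q->S0 S1-p->S2 S1-q->S0 S2-p->S2 S2-q->S3 S3-p->S1 S3-q->S0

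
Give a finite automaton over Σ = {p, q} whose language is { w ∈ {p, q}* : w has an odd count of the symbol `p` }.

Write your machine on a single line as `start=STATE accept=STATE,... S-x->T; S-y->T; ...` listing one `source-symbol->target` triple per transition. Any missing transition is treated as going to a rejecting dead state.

Keep the running count of `p`s modulo 2: each `p` advances along the cycle A → B → A while other symbols loop. Accept at B.
A 2-state machine:
       p  q 
>  A   B  A 
 * B   A  B 
(> = start, * = accepting)

start=A; accept=B; A-p->B; A-q->A; B-p->A; B-q->B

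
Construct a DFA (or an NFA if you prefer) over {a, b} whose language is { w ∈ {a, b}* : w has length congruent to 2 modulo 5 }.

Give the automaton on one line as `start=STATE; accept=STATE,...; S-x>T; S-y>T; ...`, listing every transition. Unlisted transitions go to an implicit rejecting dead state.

Only the length mod 5 matters, so use a 5-cycle: from any state, every input symbol moves to the next state, wrapping q4 back to q0. Mark q2 accepting.
        a   b  
>  q0   q1  q1 
   q1   q2  q2 
 * q2   q3  q3 
   q3   q4  q4 
   q4   q0  q0 
(> = start, * = accepting)

start=q0; accept=q2; q0-a>q1; q0-b>q1; q1-a>q2; q1-b>q2; q2-a>q3; q2-b>q3; q3-a>q4; q3-b>q4; q4-a>q0; q4-b>q0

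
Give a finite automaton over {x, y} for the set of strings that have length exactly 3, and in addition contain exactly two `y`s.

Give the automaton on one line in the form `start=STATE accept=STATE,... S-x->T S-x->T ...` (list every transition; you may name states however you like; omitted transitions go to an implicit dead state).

Build one automaton per condition and run them in lockstep. The first has 5 states tracking the input length, saturating at 4; the second has 4 states tracking the count of `y`s, saturating at 3. A product state is a pair (one from each), accepting exactly when both do.
          x    y  
>  q0     q1   q2 
   q1     q3   q4 
   q2     q4   q5 
   q3     q6   q7 
   q4     q7   q8 
   q5     q8   q9 
   q6    q10  q11 
   q7    q11  q12 
 * q8    q12  q13 
   q9    q13  q13 
   q10   q10  q11 
   q11   q11  q12 
   q12   q12  q13 
   q13   q13  q13 
(> = start, * = accepting)

start=q0 accept=q8 q0-x->q1 q0-y->q2 q1-x->q3 q1-y->q4 q2-x->q4 q2-y->q5 q3-x->q6 q3-y->q7 q4-x->q7 q4-y->q8 q5-x->q8 q5-y->q9 q6-x->q10 q6-y->q11 q7-x->q11 q7-y->q12 q8-x->q12 q8-y->q13 q9-x->q13 q9-y->q13 q10-x->q10 q10-y->q11 q11-x->q11 q11-y->q12 q12-x->q12 q12-y->q13 q13-x->q13 q13-y->q13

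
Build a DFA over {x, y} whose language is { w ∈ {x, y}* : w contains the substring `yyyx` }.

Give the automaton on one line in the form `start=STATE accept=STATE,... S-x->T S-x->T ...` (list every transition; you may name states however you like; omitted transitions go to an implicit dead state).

Track how much of `yyyx` has been matched so far: state s0 is no progress, s4 is the absorbing accept state reached once `yyyx` has occurred. Intermediate states record partial matches; on a mismatch, fall back to the longest reusable overlap.
With 5 states:
        x   y  
>  s0   s0  s1 
   s1   s0  s2 
   s2   s0  s3 
   s3   s4  s3 
 * s4   s4  s4 
(> = start, * = accepting)

start=s0 accept=s4 s0-x->s0 s0-y->s1 s1-x->s0 s1-y->s2 s2-x->s0 s2-y->s3 s3-x->s4 s3-y->s3 s4-x->s4 s4-y->s4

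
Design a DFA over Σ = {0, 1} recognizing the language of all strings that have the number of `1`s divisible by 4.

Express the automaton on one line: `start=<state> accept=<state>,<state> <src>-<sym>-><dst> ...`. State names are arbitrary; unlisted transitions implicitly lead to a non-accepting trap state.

start=S0 accept=S0 S0-0->S0 S0-1->S1 S1-0->S1 S1-1->S2 S2-0->S2 S2-1->S3 S3-0->S3 S3-1->S0

The only thing that matters is how many `1`s have appeared, reduced mod 4. Use one state per residue: S0 for 0, …, S3 for 3. Reading `1` moves to the next residue; anything else stays put. S0 is accepting.
4 states suffice.
        0   1  
>* S0   S0  S1 
   S1   S1  S2 
   S2   S2  S3 
   S3   S3  S0 
(> = start, * = accepting)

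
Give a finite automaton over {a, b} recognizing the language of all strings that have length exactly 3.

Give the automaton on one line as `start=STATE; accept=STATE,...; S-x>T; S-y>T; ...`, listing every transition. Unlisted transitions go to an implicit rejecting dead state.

We only need to distinguish lengths 0, 1, …, 3, and '>3'. Chain s0 → s1 → s2 → s3 → s4 on every symbol, with s4 looping. Accepting states: {s3}.
With 5 states:
        a   b  
>  s0   s1  s1 
   s1   s2  s2 
   s2   s3  s3 
 * s3   s4  s4 
   s4   s4  s4 
(> = start, * = accepting)

start=s0; accept=s3; s0-a>s1; s0-b>s1; s1-a>s2; s1-b>s2; s2-a>s3; s2-b>s3; s3-a>s4; s3-b>s4; s4-a>s4; s4-b>s4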